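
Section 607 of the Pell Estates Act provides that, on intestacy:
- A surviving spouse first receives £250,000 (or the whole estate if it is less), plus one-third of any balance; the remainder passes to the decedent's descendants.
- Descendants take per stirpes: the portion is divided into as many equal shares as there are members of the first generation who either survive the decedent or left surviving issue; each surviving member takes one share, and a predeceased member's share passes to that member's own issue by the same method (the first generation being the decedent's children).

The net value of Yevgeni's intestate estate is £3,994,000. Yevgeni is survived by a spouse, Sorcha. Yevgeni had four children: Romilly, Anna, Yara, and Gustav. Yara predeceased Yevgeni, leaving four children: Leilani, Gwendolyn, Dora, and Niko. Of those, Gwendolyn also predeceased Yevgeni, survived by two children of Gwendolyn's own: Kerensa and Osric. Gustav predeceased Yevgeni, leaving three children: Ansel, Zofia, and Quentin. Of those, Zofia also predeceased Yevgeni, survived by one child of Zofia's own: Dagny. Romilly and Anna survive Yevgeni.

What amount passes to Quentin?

Quentin receives £208,000.

Sorcha first takes £250,000, leaving a balance of £3,744,000. Sorcha then takes one-third of the balance (£1,248,000), for a total of £1,498,000. The remaining £2,496,000 passes to the descendants.
The descendants' portion (£2,496,000) is divided into 4 shares of £624,000: Romilly and Anna each take £624,000; Yara's £624,000 share passes to Yara's issue; Gustav's £624,000 share passes to Gustav's issue.
Yara's share (£624,000) is divided into 4 shares of £156,000: Leilani, Dora, and Niko each take £156,000; Gwendolyn's £156,000 share passes to Gwendolyn's issue.
Gwendolyn's share (£156,000) is divided into 2 shares of £78,000: Kerensa and Osric each take £78,000.
Gustav's share (£624,000) is divided into 3 shares of £208,000: Ansel and Quentin each take £208,000; Zofia's £208,000 share passes to Zofia's issue.
Zofia's share (£208,000) passes entirely to Dagny.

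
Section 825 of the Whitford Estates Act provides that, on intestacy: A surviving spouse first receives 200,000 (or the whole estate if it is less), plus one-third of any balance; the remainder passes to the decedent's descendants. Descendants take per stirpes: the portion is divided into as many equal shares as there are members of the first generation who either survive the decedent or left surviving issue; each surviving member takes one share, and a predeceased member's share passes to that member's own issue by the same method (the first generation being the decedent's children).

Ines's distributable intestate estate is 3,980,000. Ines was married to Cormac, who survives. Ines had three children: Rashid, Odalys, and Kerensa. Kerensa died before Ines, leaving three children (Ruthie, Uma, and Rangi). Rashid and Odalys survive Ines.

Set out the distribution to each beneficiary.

Cormac first takes 200,000, leaving a balance of 3,780,000. Cormac then takes one-third of the balance (1,260,000), for a total of 1,460,000. The remaining 2,520,000 passes to the descendants.
The descendants' portion (2,520,000) is divided into 3 shares of 840,000: Rashid and Odalys each take 840,000; Kerensa's 840,000 share passes to Kerensa's issue.
Kerensa's share (840,000) is divided into 3 shares of 280,000: Ruthie, Uma, and Rangi each take 280,000.

Cormac: 1,460,000; Rashid: 840,000; Odalys: 840,000; Ruthie: 280,000; Uma: 280,000; Rangi: 280,000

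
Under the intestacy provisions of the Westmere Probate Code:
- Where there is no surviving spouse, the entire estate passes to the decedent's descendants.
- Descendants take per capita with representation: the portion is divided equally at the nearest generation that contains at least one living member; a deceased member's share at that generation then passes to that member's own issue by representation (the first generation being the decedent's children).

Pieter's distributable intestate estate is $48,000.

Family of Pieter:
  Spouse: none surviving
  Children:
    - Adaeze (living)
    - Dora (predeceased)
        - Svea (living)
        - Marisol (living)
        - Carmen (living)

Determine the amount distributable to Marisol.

Marisol receives $8,000.

The entire $48,000 passes to the descendants.
That amount ($48,000) is divided into 2 shares of $24,000: Adaeze takes $24,000; Dora's $24,000 share passes to Dora's issue.
Dora's share ($24,000) is divided into 3 shares of $8,000: Svea, Marisol, and Carmen each take $8,000.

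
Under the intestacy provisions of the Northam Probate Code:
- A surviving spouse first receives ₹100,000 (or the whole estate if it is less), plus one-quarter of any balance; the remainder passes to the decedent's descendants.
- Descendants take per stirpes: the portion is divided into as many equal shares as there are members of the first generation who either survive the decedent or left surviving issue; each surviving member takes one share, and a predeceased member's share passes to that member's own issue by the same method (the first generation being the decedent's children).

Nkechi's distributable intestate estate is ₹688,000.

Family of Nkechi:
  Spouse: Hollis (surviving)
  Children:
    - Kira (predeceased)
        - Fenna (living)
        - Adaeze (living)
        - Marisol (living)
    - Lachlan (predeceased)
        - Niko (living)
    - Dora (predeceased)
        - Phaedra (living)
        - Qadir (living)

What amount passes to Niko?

Niko receives ₹147,000.

Hollis first takes ₹100,000, leaving a balance of ₹588,000. Hollis then takes one-quarter of the balance (₹147,000), for a total of ₹247,000. The remaining ₹441,000 passes to the descendants.
The descendants' portion (₹441,000) is divided into 3 shares of ₹147,000: Kira's ₹147,000 share passes to Kira's issue; Lachlan's ₹147,000 share passes to Lachlan's issue; Dora's ₹147,000 share passes to Dora's issue.
Kira's share (₹147,000) is divided into 3 shares of ₹49,000: Fenna, Adaeze, and Marisol each take ₹49,000.
Lachlan's share (₹147,000) passes entirely to Niko.
Dora's share (₹147,000) is divided into 2 shares of ₹73,500: Phaedra and Qadir each take ₹73,500.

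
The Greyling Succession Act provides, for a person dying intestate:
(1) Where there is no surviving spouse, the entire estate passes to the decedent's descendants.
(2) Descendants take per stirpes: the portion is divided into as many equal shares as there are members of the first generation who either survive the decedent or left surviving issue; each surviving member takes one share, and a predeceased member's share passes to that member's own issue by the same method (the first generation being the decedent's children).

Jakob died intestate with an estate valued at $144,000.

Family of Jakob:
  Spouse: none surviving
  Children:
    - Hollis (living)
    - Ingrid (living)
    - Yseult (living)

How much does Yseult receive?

Yseult receives $48,000.

The entire $144,000 passes to the descendants.
That amount ($144,000) is divided into 3 shares of $48,000: Hollis, Ingrid, and Yseult each take $48,000.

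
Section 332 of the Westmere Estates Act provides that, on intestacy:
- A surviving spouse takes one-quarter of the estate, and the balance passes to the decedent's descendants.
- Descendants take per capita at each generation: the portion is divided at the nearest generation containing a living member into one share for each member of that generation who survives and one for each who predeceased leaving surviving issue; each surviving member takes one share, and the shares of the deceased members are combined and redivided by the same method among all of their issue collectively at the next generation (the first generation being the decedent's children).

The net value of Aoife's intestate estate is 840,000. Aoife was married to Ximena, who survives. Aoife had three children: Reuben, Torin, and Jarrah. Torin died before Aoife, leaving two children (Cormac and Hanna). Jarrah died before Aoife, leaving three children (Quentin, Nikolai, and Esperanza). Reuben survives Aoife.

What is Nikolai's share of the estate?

Nikolai receives 84,000.

Ximena takes one-quarter of 840,000 = 210,000. The remaining 630,000 passes to the descendants.
The descendants' portion (630,000) is divided at the children's generation into 3 shares of 210,000. Reuben takes 210,000. The 2 shares of the deceased (Torin and Jarrah) are combined into a pool of 420,000.
That pool (420,000) is divided at the grandchildren's generation equally among Cormac, Hanna, Quentin, Nikolai, and Esperanza: 84,000 each.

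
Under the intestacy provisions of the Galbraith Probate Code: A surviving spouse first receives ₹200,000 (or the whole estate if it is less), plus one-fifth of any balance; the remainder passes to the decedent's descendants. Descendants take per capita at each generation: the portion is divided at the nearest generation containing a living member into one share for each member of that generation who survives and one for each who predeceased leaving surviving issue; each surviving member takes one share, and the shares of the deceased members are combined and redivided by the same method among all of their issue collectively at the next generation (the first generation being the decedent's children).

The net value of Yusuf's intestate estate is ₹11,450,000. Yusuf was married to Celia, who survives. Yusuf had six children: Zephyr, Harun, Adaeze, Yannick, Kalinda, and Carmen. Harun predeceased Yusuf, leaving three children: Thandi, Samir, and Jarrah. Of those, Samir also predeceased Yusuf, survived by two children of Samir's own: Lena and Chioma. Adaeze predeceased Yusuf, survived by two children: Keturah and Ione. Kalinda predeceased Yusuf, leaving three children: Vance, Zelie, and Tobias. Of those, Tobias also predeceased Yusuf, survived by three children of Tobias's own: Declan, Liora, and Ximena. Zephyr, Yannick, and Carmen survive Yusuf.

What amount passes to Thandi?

Thandi receives ₹562,500.

Celia first takes ₹200,000, leaving a balance of ₹11,250,000. Celia then takes one-fifth of the balance (₹2,250,000), for a total of ₹2,450,000. The remaining ₹9,000,000 passes to the descendants.
The descendants' portion (₹9,000,000) is divided at the children's generation into 6 shares of ₹1,500,000. Zephyr, Yannick, and Carmen each take ₹1,500,000. The 3 shares of the deceased (Harun, Adaeze, and Kalinda) are combined into a pool of ₹4,500,000.
That pool (₹4,500,000) is divided at the grandchildren's generation into 8 shares of ₹562,500. Thandi, Jarrah, Keturah, Ione, Vance, and Zelie each take ₹562,500. The 2 shares of the deceased (Samir and Tobias) are combined into a pool of ₹1,125,000.
That pool (₹1,125,000) is divided at the great-grandchildren's generation equally among Lena, Chioma, Declan, Liora, and Ximena: ₹225,000 each.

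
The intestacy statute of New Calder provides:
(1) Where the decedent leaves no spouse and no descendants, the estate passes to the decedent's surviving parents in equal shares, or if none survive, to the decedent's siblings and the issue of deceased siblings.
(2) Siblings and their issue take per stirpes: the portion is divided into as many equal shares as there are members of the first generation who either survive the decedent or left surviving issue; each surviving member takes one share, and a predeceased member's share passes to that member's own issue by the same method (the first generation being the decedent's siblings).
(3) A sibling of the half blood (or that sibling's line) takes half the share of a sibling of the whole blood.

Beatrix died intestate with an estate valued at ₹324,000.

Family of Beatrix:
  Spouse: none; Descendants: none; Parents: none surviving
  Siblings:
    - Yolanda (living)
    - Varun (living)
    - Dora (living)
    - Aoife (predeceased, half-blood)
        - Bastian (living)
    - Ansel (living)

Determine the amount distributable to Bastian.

Bastian receives ₹36,000.

The entire ₹324,000 passes to the siblings and their issue.
Counting each half-blood sibling's line as half a unit, there are 9/2 units in ₹324,000, so one unit is ₹72,000. Whole-blood lines (Yolanda, Varun, Dora, and Ansel) take ₹72,000 each; half-blood lines (Aoife) take ₹36,000 each.
Aoife's share (₹36,000) passes entirely to Bastian.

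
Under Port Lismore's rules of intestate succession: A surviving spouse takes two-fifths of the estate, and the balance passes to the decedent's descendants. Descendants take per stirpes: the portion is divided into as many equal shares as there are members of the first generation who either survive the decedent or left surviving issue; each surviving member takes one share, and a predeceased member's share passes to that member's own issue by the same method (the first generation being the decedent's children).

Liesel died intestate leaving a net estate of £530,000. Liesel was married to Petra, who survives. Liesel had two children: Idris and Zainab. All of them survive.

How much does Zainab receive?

Petra takes two-fifths of £530,000 = £212,000. The remaining £318,000 passes to the descendants.
The descendants' portion (£318,000) is divided into 2 shares of £159,000: Idris and Zainab each take £159,000.

Zainab receives £159,000.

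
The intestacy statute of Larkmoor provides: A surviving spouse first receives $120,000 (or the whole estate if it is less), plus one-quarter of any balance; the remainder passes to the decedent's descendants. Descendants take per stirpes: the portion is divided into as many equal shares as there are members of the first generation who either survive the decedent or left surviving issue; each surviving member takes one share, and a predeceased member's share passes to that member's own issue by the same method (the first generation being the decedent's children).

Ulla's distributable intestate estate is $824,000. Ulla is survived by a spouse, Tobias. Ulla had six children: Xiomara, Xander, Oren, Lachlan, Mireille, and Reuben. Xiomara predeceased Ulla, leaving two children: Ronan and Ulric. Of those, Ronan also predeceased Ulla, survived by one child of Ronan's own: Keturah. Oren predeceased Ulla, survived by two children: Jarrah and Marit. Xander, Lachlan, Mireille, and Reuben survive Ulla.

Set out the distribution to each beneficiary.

Tobias first takes $120,000, leaving a balance of $704,000. Tobias then takes one-quarter of the balance ($176,000), for a total of $296,000. The remaining $528,000 passes to the descendants.
The descendants' portion ($528,000) is divided into 6 shares of $88,000: Xander, Lachlan, Mireille, and Reuben each take $88,000; Xiomara's $88,000 share passes to Xiomara's issue; Oren's $88,000 share passes to Oren's issue.
Xiomara's share ($88,000) is divided into 2 shares of $44,000: Ulric takes $44,000; Ronan's $44,000 share passes to Ronan's issue.
Ronan's share ($44,000) passes entirely to Keturah.
Oren's share ($88,000) is divided into 2 shares of $44,000: Jarrah and Marit each take $44,000.

Tobias: $296,000; Keturah: $44,000; Ulric: $44,000; Xander: $88,000; Jarrah: $44,000; Marit: $44,000; Lachlan: $88,000; Mireille: $88,000; Reuben: $88,000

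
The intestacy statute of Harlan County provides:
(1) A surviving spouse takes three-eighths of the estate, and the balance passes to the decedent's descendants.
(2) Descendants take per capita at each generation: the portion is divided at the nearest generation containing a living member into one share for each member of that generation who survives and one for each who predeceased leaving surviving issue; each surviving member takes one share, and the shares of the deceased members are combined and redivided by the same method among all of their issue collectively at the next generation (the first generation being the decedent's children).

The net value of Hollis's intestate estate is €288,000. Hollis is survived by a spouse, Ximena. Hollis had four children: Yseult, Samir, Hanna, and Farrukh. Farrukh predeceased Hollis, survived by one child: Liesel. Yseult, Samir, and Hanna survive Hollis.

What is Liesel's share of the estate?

Liesel receives €45,000.

Ximena takes three-eighths of €288,000 = €108,000. The remaining €180,000 passes to the descendants.
The descendants' portion (€180,000) is divided at the children's generation into 4 shares of €45,000. Yseult, Samir, and Hanna each take €45,000. The remaining share for the deceased Farrukh (€45,000) is carried to the next generation.
That pool (€45,000) passes entirely to Liesel, the sole taker at the grandchildren's generation.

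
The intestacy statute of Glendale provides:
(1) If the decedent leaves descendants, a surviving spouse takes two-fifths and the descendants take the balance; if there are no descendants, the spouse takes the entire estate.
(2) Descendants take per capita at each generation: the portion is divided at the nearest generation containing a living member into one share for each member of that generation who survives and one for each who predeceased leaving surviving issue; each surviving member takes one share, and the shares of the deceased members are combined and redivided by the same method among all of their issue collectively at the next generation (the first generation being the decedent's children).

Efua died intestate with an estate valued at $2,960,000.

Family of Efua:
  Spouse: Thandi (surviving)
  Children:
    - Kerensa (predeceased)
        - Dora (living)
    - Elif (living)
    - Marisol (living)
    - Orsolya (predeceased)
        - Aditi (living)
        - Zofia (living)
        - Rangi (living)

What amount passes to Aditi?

Thandi takes two-fifths of $2,960,000 = $1,184,000. The remaining $1,776,000 passes to the descendants.
The descendants' portion ($1,776,000) is divided at the children's generation into 4 shares of $444,000. Elif and Marisol each take $444,000. The 2 shares of the deceased (Kerensa and Orsolya) are combined into a pool of $888,000.
That pool ($888,000) is divided at the grandchildren's generation equally among Dora, Aditi, Zofia, and Rangi: $222,000 each.

Aditi receives $222,000.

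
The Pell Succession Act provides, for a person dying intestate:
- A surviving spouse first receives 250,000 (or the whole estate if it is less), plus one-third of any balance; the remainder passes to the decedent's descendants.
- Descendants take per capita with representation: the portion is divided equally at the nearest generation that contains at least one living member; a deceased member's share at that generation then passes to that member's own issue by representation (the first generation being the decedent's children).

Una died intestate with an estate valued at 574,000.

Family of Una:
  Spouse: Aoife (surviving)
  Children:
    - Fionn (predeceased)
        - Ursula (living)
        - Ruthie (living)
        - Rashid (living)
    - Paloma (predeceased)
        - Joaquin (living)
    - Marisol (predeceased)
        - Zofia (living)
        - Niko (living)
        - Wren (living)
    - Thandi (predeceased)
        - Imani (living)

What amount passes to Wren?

Wren receives 27,000.

Aoife first takes 250,000, leaving a balance of 324,000. Aoife then takes one-third of the balance (108,000), for a total of 358,000. The remaining 216,000 passes to the descendants.
No child survives, so the initial division is made at the grandchildren's generation.
The descendants' portion (216,000) is divided into 8 shares of 27,000: Ursula, Ruthie, Rashid, Joaquin, Zofia, Niko, Wren, and Imani each take 27,000.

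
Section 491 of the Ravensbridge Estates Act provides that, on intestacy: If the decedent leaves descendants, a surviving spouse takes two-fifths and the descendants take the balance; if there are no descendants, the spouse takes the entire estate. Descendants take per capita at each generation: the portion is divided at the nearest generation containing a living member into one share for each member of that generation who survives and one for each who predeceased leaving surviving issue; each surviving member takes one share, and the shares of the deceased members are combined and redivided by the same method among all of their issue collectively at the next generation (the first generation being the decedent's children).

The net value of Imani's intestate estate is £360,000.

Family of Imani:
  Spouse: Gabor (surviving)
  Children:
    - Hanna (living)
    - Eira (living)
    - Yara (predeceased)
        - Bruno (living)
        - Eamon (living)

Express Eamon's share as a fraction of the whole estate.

Eamon receives 1/10 of the estate.

Gabor takes two-fifths of £360,000 = £144,000. The remaining £216,000 passes to the descendants.
The descendants' portion (£216,000) is divided at the children's generation into 3 shares of £72,000. Hanna and Eira each take £72,000. The remaining share for the deceased Yara (£72,000) is carried to the next generation.
That pool (£72,000) is divided at the grandchildren's generation equally among Bruno and Eamon: £36,000 each.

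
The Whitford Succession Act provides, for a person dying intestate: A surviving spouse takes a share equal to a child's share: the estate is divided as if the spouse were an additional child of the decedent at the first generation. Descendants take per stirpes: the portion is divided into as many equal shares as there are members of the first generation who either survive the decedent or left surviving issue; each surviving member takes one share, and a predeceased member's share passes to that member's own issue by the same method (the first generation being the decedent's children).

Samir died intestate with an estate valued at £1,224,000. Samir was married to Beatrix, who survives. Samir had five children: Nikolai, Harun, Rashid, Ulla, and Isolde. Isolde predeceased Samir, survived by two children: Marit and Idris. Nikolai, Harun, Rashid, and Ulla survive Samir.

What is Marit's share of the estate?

Marit receives £102,000.

The spouse counts as an additional share at the children's level, so there are 6 primary shares of £204,000. Beatrix takes one such share (£204,000).
The children's combined portion (£1,020,000) is divided into 5 shares of £204,000: Nikolai, Harun, Rashid, and Ulla each take £204,000; Isolde's £204,000 share passes to Isolde's issue.
Isolde's share (£204,000) is divided into 2 shares of £102,000: Marit and Idris each take £102,000.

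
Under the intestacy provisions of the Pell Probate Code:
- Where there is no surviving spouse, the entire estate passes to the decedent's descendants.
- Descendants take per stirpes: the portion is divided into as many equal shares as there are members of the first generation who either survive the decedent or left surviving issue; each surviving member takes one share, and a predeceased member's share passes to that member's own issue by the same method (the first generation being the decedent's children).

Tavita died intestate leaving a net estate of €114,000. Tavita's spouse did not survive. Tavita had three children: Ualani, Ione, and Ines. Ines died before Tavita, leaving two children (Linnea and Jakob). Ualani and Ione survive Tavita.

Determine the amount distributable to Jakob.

Jakob receives €19,000.

The entire €114,000 passes to the descendants.
That amount (€114,000) is divided into 3 shares of €38,000: Ualani and Ione each take €38,000; Ines's €38,000 share passes to Ines's issue.
Ines's share (€38,000) is divided into 2 shares of €19,000: Linnea and Jakob each take €19,000.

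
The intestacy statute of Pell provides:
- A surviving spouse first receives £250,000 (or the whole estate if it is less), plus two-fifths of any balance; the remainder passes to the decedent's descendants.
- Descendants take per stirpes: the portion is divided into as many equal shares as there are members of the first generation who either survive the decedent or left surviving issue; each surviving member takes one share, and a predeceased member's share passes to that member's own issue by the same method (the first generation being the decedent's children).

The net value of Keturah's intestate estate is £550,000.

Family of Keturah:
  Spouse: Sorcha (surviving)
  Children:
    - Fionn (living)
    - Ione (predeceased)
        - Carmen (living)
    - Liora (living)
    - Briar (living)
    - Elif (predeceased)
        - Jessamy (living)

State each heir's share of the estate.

Sorcha first takes £250,000, leaving a balance of £300,000. Sorcha then takes two-fifths of the balance (£120,000), for a total of £370,000. The remaining £180,000 passes to the descendants.
The descendants' portion (£180,000) is divided into 5 shares of £36,000: Fionn, Liora, and Briar each take £36,000; Ione's £36,000 share passes to Ione's issue; Elif's £36,000 share passes to Elif's issue.
Ione's share (£36,000) passes entirely to Carmen.
Elif's share (£36,000) passes entirely to Jessamy.

Sorcha: £370,000; Fionn: £36,000; Carmen: £36,000; Liora: £36,000; Briar: £36,000; Jessamy: £36,000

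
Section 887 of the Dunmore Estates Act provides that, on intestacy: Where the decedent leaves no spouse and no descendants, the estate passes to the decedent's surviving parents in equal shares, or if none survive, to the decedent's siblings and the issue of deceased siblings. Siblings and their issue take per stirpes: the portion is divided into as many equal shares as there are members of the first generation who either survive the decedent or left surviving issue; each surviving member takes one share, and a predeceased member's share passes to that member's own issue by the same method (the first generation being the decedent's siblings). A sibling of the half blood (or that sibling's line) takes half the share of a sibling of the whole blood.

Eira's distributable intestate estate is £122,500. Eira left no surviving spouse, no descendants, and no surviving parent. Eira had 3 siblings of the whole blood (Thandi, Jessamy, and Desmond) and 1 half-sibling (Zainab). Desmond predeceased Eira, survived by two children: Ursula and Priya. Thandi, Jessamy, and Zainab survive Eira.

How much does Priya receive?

The entire £122,500 passes to the siblings and their issue.
Counting each half-blood sibling's line as half a unit, there are 7/2 units in £122,500, so one unit is £35,000. Whole-blood lines (Thandi, Jessamy, and Desmond) take £35,000 each; half-blood lines (Zainab) take £17,500 each.
Desmond's share (£35,000) is divided into 2 shares of £17,500: Ursula and Priya each take £17,500.

Priya receives £17,500.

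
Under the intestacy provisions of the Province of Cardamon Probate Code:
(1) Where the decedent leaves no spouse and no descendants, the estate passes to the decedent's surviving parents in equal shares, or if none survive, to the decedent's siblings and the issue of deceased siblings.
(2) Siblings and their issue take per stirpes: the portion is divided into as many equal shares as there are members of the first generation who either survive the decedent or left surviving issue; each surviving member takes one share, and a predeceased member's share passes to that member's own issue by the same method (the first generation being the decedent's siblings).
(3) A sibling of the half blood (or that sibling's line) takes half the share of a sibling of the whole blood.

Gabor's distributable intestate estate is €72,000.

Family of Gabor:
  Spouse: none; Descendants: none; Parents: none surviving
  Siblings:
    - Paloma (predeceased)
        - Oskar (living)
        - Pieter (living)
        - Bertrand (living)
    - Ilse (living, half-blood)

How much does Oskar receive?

Oskar receives €16,000.

The entire €72,000 passes to the siblings and their issue.
Counting each half-blood sibling's line as half a unit, there are 3/2 units in €72,000, so one unit is €48,000. Whole-blood lines (Paloma) take €48,000 each; half-blood lines (Ilse) take €24,000 each.
Paloma's share (€48,000) is divided into 3 shares of €16,000: Oskar, Pieter, and Bertrand each take €16,000.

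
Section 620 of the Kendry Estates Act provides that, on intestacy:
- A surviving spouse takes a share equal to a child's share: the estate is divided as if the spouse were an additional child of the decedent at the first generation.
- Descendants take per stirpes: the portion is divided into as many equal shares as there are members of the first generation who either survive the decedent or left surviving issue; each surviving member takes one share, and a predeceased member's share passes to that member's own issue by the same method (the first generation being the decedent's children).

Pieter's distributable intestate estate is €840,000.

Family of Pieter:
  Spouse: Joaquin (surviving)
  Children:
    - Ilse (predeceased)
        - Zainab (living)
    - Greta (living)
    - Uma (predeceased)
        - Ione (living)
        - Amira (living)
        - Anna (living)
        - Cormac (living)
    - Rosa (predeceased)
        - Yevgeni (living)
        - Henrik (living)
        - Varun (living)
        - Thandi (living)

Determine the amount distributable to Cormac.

The spouse counts as an additional share at the children's level, so there are 5 primary shares of €168,000. Joaquin takes one such share (€168,000).
The children's combined portion (€672,000) is divided into 4 shares of €168,000: Greta takes €168,000; Ilse's €168,000 share passes to Ilse's issue; Uma's €168,000 share passes to Uma's issue; Rosa's €168,000 share passes to Rosa's issue.
Ilse's share (€168,000) passes entirely to Zainab.
Uma's share (€168,000) is divided into 4 shares of €42,000: Ione, Amira, Anna, and Cormac each take €42,000.
Rosa's share (€168,000) is divided into 4 shares of €42,000: Yevgeni, Henrik, Varun, and Thandi each take €42,000.

Cormac receives €42,000.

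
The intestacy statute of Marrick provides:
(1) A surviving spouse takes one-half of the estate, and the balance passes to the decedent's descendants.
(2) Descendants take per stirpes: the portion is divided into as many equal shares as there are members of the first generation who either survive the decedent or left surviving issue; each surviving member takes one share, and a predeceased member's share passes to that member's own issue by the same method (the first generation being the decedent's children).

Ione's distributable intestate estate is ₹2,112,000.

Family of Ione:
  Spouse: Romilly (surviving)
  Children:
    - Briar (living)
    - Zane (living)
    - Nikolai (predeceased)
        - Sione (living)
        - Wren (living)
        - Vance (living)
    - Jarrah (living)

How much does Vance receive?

Vance receives ₹88,000.

Romilly takes one-half of ₹2,112,000 = ₹1,056,000. The remaining ₹1,056,000 passes to the descendants.
The descendants' portion (₹1,056,000) is divided into 4 shares of ₹264,000: Briar, Zane, and Jarrah each take ₹264,000; Nikolai's ₹264,000 share passes to Nikolai's issue.
Nikolai's share (₹264,000) is divided into 3 shares of ₹88,000: Sione, Wren, and Vance each take ₹88,000.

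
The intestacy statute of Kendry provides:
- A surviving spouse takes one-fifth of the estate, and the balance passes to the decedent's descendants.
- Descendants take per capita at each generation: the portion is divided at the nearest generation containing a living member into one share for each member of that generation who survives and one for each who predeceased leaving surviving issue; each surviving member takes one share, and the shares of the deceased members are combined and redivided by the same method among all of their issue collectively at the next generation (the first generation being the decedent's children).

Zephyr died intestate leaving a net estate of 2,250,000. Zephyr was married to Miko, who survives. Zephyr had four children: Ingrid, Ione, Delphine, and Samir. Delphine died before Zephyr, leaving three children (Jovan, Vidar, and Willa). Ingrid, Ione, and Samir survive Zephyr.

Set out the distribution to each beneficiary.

Miko: 450,000; Ingrid: 450,000; Ione: 450,000; Jovan: 150,000; Vidar: 150,000; Willa: 150,000; Samir: 450,000

Miko takes one-fifth of 2,250,000 = 450,000. The remaining 1,800,000 passes to the descendants.
The descendants' portion (1,800,000) is divided at the children's generation into 4 shares of 450,000. Ingrid, Ione, and Samir each take 450,000. The remaining share for the deceased Delphine (450,000) is carried to the next generation.
That pool (450,000) is divided at the grandchildren's generation equally among Jovan, Vidar, and Willa: 150,000 each.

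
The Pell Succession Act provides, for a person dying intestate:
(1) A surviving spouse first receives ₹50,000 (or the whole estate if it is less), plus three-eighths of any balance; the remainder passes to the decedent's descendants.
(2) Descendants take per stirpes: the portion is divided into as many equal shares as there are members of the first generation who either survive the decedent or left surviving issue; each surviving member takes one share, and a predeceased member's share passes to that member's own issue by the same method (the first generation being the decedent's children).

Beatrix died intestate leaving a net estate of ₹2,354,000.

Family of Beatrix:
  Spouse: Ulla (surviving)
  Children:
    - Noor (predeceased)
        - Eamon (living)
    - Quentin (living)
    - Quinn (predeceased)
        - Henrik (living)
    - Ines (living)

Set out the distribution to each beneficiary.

Ulla first takes ₹50,000, leaving a balance of ₹2,304,000. Ulla then takes three-eighths of the balance (₹864,000), for a total of ₹914,000. The remaining ₹1,440,000 passes to the descendants.
The descendants' portion (₹1,440,000) is divided into 4 shares of ₹360,000: Quentin and Ines each take ₹360,000; Noor's ₹360,000 share passes to Noor's issue; Quinn's ₹360,000 share passes to Quinn's issue.
Noor's share (₹360,000) passes entirely to Eamon.
Quinn's share (₹360,000) passes entirely to Henrik.

Ulla: ₹914,000; Eamon: ₹360,000; Quentin: ₹360,000; Henrik: ₹360,000; Ines: ₹360,000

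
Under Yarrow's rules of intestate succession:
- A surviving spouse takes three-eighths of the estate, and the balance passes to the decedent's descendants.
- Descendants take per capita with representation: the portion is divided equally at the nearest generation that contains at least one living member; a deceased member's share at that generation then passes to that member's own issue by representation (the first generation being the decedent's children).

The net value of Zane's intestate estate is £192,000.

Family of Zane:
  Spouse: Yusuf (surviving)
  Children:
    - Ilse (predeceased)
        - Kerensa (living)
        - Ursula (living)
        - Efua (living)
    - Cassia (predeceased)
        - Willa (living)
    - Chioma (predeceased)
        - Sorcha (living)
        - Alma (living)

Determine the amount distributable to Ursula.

Yusuf takes three-eighths of £192,000 = £72,000. The remaining £120,000 passes to the descendants.
No child survives, so the initial division is made at the grandchildren's generation.
The descendants' portion (£120,000) is divided into 6 shares of £20,000: Kerensa, Ursula, Efua, Willa, Sorcha, and Alma each take £20,000.

Ursula receives £20,000.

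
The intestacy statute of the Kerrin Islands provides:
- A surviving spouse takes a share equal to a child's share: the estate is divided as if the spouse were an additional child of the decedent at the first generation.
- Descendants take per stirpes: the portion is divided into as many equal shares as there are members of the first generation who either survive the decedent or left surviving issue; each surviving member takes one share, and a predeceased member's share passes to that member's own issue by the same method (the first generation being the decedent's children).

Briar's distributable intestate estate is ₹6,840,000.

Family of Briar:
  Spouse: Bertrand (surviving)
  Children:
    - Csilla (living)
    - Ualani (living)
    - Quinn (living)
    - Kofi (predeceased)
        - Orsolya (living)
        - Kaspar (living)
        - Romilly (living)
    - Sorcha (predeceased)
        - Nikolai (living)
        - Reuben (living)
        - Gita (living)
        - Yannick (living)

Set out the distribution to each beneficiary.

The spouse counts as an additional share at the children's level, so there are 6 primary shares of ₹1,140,000. Bertrand takes one such share (₹1,140,000).
The children's combined portion (₹5,700,000) is divided into 5 shares of ₹1,140,000: Csilla, Ualani, and Quinn each take ₹1,140,000; Kofi's ₹1,140,000 share passes to Kofi's issue; Sorcha's ₹1,140,000 share passes to Sorcha's issue.
Kofi's share (₹1,140,000) is divided into 3 shares of ₹380,000: Orsolya, Kaspar, and Romilly each take ₹380,000.
Sorcha's share (₹1,140,000) is divided into 4 shares of ₹285,000: Nikolai, Reuben, Gita, and Yannick each take ₹285,000.

Bertrand: ₹1,140,000; Csilla: ₹1,140,000; Ualani: ₹1,140,000; Quinn: ₹1,140,000; Orsolya: ₹380,000; Kaspar: ₹380,000; Romilly: ₹380,000; Nikolai: ₹285,000; Reuben: ₹285,000; Gita: ₹285,000; Yannick: ₹285,000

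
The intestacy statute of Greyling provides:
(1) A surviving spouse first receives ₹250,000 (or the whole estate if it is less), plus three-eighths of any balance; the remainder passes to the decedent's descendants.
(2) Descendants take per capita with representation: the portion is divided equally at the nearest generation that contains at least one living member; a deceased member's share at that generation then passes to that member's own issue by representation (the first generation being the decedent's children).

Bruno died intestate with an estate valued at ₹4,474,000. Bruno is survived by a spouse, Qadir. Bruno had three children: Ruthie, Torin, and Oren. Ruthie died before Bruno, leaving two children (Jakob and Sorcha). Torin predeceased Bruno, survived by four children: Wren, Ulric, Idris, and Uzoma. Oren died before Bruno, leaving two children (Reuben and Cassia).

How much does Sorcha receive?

Qadir first takes ₹250,000, leaving a balance of ₹4,224,000. Qadir then takes three-eighths of the balance (₹1,584,000), for a total of ₹1,834,000. The remaining ₹2,640,000 passes to the descendants.
No child survives, so the initial division is made at the grandchildren's generation.
The descendants' portion (₹2,640,000) is divided into 8 shares of ₹330,000: Jakob, Sorcha, Wren, Ulric, Idris, Uzoma, Reuben, and Cassia each take ₹330,000.

Sorcha receives ₹330,000.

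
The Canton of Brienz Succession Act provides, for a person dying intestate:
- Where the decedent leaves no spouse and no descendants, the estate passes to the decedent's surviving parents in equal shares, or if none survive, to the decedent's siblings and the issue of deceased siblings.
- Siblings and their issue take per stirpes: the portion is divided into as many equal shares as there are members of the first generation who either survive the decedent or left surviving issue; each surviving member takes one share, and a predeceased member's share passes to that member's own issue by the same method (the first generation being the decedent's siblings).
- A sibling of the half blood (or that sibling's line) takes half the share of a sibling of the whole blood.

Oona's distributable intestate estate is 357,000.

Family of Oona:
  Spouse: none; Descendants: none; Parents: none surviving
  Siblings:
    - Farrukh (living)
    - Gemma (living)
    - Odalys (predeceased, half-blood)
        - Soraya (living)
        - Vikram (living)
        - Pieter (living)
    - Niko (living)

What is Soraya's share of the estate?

Soraya receives 17,000.

The entire 357,000 passes to the siblings and their issue.
Counting each half-blood sibling's line as half a unit, there are 7/2 units in 357,000, so one unit is 102,000. Whole-blood lines (Farrukh, Gemma, and Niko) take 102,000 each; half-blood lines (Odalys) take 51,000 each.
Odalys's share (51,000) is divided into 3 shares of 17,000: Soraya, Vikram, and Pieter each take 17,000.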